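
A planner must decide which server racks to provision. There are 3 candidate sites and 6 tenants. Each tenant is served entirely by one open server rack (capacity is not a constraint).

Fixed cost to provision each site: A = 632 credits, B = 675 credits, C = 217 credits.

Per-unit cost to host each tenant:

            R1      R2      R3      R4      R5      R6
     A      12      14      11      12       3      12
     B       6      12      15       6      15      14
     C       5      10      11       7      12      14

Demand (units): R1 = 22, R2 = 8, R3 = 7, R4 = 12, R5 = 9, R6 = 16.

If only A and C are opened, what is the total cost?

Total cost: 1419

Each tenant is assigned to its cheapest site among the open ones.
{A, C}: R1→C 5·22=110, R2→C 10·8=80, R3→A 11·7=77, R4→C 7·12=84, R5→A 3·9=27, R6→A 12·16=192. Service 570; fixed 849; total 1419.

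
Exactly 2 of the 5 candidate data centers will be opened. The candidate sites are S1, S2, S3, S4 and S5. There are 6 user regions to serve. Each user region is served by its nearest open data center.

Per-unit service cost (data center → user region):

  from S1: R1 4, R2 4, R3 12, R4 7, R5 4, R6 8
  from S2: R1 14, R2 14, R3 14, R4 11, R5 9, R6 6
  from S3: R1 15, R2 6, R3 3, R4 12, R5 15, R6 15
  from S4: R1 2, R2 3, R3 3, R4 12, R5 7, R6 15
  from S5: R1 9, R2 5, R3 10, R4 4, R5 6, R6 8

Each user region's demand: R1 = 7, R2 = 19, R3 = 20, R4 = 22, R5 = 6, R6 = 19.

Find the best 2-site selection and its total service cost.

Choose S4 and S5; total service cost 407.

With exactly 2 open, each user region uses its cheapest among the chosen.
{S4, S5}: R1→S4 2·7=14, R2→S4 3·19=57, R3→S4 3·20=60, R4→S5 4·22=88, R5→S5 6·6=36, R6→S5 8·19=152. Service cost 407.
{S1, S4}: service cost 461
{S1, S3}: service cost 494
Among all 10 size-2 choices, {S4, S5} is lowest.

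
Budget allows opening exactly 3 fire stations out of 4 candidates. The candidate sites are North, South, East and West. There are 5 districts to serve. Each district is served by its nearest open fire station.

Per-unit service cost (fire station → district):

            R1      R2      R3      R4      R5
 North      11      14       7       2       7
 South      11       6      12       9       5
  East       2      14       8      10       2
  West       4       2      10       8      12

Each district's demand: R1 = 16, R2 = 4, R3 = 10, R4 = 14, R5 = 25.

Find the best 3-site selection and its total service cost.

With exactly 3 open, each district uses its cheapest among the chosen.
{North, East, West}: R1→East 2·16=32, R2→West 2·4=8, R3→North 7·10=70, R4→North 2·14=28, R5→East 2·25=50. Service cost 188.
{North, South, East}: service cost 204
{South, East, West}: service cost 282
Among all 4 size-3 choices, {North, East, West} is lowest.

Choose North, East and West; total service cost 188.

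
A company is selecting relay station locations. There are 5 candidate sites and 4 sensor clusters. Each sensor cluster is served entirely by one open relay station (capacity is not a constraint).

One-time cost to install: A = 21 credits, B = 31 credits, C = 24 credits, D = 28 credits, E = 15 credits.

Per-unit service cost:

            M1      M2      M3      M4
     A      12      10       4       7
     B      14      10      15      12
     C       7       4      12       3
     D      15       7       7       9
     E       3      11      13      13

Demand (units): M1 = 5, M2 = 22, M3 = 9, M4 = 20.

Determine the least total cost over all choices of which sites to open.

Minimum total cost: 259

For any fixed open set, each sensor cluster goes to its cheapest open site; total = fixed + service.
{A, C, E}: M1→E 3·5=15, M2→C 4·22=88, M3→A 4·9=36, M4→C 3·20=60. Service 199; fixed 60; total 259.
{A, C}: service 219 + fixed 45 = 264
{A, C, D, E}: service 199 + fixed 88 = 287
{A, B, C, D, E}: M1→E 3·5=15, M2→C 4·22=88, M3→A 4·9=36, M4→C 3·20=60. Service 199; fixed 119; total 318.
No other subset beats 259.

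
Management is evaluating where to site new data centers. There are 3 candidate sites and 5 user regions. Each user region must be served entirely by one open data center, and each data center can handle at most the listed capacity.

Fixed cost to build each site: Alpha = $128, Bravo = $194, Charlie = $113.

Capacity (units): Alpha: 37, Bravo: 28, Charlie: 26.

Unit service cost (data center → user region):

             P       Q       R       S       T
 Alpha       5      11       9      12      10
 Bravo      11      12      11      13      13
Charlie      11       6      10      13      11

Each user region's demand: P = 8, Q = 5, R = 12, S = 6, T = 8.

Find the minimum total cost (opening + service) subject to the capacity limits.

Open {Alpha, Charlie}: P→Alpha 5·8=40, Q→Charlie 6·5=30, R→Alpha 9·12=108, S→Alpha 12·6=72, T→Alpha 10·8=80.
Loads: Alpha carries 34/37, Charlie carries 5/26. Service 330; fixed 241; total 571.
Next best feasible plan costs 577.

Minimum total cost: 571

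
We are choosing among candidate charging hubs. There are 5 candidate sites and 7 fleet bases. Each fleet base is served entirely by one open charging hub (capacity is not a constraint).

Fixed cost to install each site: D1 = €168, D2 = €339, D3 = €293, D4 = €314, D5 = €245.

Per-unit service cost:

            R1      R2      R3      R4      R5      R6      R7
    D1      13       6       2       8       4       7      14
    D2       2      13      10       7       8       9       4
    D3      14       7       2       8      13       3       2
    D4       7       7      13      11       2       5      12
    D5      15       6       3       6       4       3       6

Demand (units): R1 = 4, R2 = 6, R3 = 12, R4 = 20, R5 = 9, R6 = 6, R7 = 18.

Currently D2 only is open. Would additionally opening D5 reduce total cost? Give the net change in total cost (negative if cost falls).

No — net change +27 (cost rises by 27).

Current service cost with {D2}: 544.
Adding D5: each fleet base re-picks its cheapest; new service cost 326, saving 218.
Extra fixed cost: 245. Net change = 245 − 218 = 27.
(Totals: 883 → 910.)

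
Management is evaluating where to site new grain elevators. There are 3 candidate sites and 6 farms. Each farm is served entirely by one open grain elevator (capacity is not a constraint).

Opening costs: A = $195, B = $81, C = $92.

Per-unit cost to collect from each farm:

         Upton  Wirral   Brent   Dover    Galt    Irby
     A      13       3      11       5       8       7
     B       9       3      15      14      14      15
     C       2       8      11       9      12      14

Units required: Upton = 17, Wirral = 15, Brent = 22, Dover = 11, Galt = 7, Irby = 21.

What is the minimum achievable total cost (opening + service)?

Minimum total cost: 866

For any fixed open set, each farm goes to its cheapest open site; total = fixed + service.
{A, C}: Upton→C 2·17=34, Wirral→A 3·15=45, Brent→A 11·22=242, Dover→A 5·11=55, Galt→A 8·7=56, Irby→A 7·21=147. Service 579; fixed 287; total 866.
{A, B, C}: service 579 + fixed 368 = 947
{A}: service 766 + fixed 195 = 961
{B}: service 1095 + fixed 81 = 1176
(All 7 nonempty subsets were checked; A and C is lowest.)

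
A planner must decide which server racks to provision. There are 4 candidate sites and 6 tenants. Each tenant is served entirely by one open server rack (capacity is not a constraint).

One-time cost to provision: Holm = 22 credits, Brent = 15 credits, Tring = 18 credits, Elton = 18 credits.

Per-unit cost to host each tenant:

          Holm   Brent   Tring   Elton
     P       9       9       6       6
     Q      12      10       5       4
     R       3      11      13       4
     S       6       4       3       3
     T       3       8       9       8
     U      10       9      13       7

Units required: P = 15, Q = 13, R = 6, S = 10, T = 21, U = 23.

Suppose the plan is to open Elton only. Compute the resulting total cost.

Total cost: 543

Each tenant is assigned to its cheapest site among the open ones.
{Elton}: P→Elton 6·15=90, Q→Elton 4·13=52, R→Elton 4·6=24, S→Elton 3·10=30, T→Elton 8·21=168, U→Elton 7·23=161. Service 525; fixed 18; total 543.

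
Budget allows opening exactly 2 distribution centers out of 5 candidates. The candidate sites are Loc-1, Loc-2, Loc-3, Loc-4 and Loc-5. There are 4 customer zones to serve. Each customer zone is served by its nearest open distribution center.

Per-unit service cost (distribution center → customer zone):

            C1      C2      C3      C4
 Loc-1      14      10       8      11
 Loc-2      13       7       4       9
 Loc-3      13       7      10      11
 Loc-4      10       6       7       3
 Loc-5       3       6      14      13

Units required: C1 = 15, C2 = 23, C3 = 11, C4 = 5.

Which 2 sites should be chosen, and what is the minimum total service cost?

With exactly 2 open, each customer zone uses its cheapest among the chosen.
{Loc-2, Loc-5}: C1→Loc-5 3·15=45, C2→Loc-5 6·23=138, C3→Loc-2 4·11=44, C4→Loc-2 9·5=45. Service cost 272.
{Loc-4, Loc-5}: service cost 275
{Loc-1, Loc-5}: service cost 326
Among all 10 size-2 choices, {Loc-2, Loc-5} is lowest.

Choose Loc-2 and Loc-5; total service cost 272.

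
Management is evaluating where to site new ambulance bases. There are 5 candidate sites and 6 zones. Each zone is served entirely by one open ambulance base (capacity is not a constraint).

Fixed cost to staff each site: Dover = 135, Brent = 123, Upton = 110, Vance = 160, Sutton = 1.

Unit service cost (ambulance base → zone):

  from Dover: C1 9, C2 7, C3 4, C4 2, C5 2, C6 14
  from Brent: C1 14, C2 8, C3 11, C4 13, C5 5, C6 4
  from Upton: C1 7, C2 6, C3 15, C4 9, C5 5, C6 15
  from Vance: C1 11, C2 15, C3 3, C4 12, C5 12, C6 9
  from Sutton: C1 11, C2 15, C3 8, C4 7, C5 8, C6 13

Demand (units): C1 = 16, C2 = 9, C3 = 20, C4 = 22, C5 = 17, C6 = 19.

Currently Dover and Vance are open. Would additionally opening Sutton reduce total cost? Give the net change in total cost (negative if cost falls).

No — net change +1 (cost rises by 1).

Current service cost with {Dover, Vance}: 516.
Adding Sutton: each zone re-picks its cheapest; new service cost 516, saving 0.
Extra fixed cost: 1. Net change = 1 − 0 = 1.
(Totals: 811 → 812.)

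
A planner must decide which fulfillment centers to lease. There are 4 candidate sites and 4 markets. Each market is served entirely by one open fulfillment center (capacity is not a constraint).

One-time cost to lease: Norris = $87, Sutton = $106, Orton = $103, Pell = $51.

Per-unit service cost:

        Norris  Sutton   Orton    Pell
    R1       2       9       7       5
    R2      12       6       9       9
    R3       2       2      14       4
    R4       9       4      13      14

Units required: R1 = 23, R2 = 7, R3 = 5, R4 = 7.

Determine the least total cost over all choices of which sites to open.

Minimum total cost: 290

For any fixed open set, each market goes to its cheapest open site; total = fixed + service.
{Norris}: R1→Norris 2·23=46, R2→Norris 12·7=84, R3→Norris 2·5=10, R4→Norris 9·7=63. Service 203; fixed 87; total 290.
{Norris, Sutton}: service 126 + fixed 193 = 319
{Norris, Pell}: service 182 + fixed 138 = 320
{Norris, Sutton, Orton, Pell}: service 126 + fixed 347 = 473
(All 15 nonempty subsets were checked; Norris only is lowest.)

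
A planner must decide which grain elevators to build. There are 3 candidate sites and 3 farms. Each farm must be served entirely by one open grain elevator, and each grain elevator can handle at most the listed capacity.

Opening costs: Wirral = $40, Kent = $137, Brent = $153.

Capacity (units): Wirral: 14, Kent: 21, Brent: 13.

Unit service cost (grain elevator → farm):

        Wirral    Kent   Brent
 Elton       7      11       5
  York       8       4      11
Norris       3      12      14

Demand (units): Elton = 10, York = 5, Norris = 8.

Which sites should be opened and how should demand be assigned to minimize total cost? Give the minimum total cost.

Open {Wirral, Brent}: Elton→Brent 5·10=50, York→Wirral 8·5=40, Norris→Wirral 3·8=24.
Loads: Wirral carries 13/14, Brent carries 10/13. Service 114; fixed 193; total 307.
Next best feasible plan costs 331.

Minimum total cost: 307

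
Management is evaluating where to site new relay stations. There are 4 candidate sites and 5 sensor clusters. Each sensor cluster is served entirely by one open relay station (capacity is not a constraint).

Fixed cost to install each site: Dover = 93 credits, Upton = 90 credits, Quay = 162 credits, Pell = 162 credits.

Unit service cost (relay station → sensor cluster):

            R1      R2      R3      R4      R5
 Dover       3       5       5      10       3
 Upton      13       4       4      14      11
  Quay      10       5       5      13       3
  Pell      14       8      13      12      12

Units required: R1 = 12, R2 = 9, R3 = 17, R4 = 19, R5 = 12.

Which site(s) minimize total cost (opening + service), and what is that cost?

Open Dover only; minimum total cost 485.

For any fixed open set, each sensor cluster goes to its cheapest open site; total = fixed + service.
{Dover}: R1→Dover 3·12=36, R2→Dover 5·9=45, R3→Dover 5·17=85, R4→Dover 10·19=190, R5→Dover 3·12=36. Service 392; fixed 93; total 485.
{Dover, Upton}: R1→Dover 3·12=36, R2→Upton 4·9=36, R3→Upton 4·17=68, R4→Dover 10·19=190, R5→Dover 3·12=36. Service 366; fixed 183; total 549.
{Dover, Quay}: R1→Dover 3·12=36, R2→Dover 5·9=45, R3→Dover 5·17=85, R4→Dover 10·19=190, R5→Dover 3·12=36. Service 392; fixed 255; total 647.
{Dover, Upton, Quay, Pell}: R1→Dover 3·12=36, R2→Upton 4·9=36, R3→Upton 4·17=68, R4→Dover 10·19=190, R5→Dover 3·12=36. Service 366; fixed 507; total 873.
No other subset beats 485.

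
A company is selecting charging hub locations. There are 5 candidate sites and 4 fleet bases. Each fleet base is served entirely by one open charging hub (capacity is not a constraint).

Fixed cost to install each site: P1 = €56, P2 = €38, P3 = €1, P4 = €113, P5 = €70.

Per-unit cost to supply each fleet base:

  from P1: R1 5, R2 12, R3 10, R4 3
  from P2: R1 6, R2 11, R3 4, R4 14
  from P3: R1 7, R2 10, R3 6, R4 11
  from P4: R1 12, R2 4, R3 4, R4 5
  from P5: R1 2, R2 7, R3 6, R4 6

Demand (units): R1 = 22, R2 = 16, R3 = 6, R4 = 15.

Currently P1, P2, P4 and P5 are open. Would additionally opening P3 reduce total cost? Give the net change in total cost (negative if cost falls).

Current service cost with {P1, P2, P4, P5}: 177.
Adding P3: each fleet base re-picks its cheapest; new service cost 177, saving 0.
Extra fixed cost: 1. Net change = 1 − 0 = 1.
(Totals: 454 → 455.)

No — net change +1 (cost rises by 1).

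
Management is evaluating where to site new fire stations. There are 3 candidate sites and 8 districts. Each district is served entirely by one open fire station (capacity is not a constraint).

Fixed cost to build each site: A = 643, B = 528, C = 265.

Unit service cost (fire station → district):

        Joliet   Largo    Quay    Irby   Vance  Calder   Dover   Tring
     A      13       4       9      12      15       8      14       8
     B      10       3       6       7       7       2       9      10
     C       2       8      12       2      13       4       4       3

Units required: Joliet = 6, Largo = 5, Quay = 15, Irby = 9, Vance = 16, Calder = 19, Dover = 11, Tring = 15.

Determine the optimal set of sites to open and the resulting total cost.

For any fixed open set, each district goes to its cheapest open site; total = fixed + service.
{C}: Joliet→C 2·6=12, Largo→C 8·5=40, Quay→C 12·15=180, Irby→C 2·9=18, Vance→C 13·16=208, Calder→C 4·19=76, Dover→C 4·11=44, Tring→C 3·15=45. Service 623; fixed 265; total 888.
{B}: service 627 + fixed 528 = 1155
{B, C}: service 374 + fixed 793 = 1167
{A, B, C}: Joliet→C 2·6=12, Largo→B 3·5=15, Quay→B 6·15=90, Irby→C 2·9=18, Vance→B 7·16=112, Calder→B 2·19=38, Dover→C 4·11=44, Tring→C 3·15=45. Service 374; fixed 1436; total 1810.
(All 7 nonempty subsets were checked; C only is lowest.)

Open C only; minimum total cost 888.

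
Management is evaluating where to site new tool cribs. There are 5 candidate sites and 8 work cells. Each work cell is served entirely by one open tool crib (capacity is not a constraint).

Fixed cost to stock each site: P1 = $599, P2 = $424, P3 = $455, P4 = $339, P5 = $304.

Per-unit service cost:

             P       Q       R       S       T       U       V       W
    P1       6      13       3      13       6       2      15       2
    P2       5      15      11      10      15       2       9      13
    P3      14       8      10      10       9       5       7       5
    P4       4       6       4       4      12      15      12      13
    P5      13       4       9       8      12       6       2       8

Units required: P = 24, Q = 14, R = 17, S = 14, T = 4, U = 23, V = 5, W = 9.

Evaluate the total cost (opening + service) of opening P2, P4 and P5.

Each work cell is assigned to its cheapest site among the open ones.
{P2, P4, P5}: P→P4 4·24=96, Q→P5 4·14=56, R→P4 4·17=68, S→P4 4·14=56, T→P4 12·4=48, U→P2 2·23=46, V→P5 2·5=10, W→P5 8·9=72. Service 452; fixed 1067; total 1519.

Total cost: 1519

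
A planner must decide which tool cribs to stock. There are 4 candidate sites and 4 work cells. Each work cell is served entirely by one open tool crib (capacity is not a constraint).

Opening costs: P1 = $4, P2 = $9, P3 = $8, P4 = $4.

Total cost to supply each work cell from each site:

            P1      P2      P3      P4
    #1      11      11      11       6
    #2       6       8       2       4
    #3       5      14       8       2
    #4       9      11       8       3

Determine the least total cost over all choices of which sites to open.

For any fixed open set, each work cell goes to its cheapest open site; total = fixed + service.
{P4}: #1→P4 6, #2→P4 4, #3→P4 2, #4→P4 3. Service 15; fixed 4; total 19.
{P1, P4}: service 15 + fixed 8 = 23
{P3, P4}: service 13 + fixed 12 = 25
{P1, P2, P3, P4}: service 13 + fixed 25 = 38
No other subset beats 19.

Minimum total cost: 19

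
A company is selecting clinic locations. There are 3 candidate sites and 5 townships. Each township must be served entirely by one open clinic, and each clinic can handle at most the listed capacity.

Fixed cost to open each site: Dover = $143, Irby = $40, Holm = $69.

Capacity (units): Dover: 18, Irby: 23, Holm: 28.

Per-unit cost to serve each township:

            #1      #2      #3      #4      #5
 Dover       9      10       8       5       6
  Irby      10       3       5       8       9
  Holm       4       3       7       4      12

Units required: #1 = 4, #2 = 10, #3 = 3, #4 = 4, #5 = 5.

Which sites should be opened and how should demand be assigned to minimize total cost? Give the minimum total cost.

Minimum total cost: 212

Open {Holm}: #1→Holm 4·4=16, #2→Holm 3·10=30, #3→Holm 7·3=21, #4→Holm 4·4=16, #5→Holm 12·5=60.
Loads: Holm carries 26/28. Service 143; fixed 69; total 212.
Next best feasible plan costs 231.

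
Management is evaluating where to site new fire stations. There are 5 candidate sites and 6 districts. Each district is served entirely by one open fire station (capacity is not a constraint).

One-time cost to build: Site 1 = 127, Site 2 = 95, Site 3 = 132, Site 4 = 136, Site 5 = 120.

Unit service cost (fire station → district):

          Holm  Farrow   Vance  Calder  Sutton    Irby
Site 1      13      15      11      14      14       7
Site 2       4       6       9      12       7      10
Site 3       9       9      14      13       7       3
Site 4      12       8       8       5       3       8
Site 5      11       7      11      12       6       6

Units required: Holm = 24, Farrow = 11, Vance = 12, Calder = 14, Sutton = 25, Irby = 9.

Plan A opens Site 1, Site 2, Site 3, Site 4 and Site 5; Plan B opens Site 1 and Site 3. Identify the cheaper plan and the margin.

Plan A is cheaper by 50.

Plan A: {Site 1, Site 2, Site 3, Site 4, Site 5}: Holm→Site 2 4·24=96, Farrow→Site 2 6·11=66, Vance→Site 4 8·12=96, Calder→Site 4 5·14=70, Sutton→Site 4 3·25=75, Irby→Site 3 3·9=27. Service 430; fixed 610; total 1040.
Plan B: {Site 1, Site 3}: Holm→Site 3 9·24=216, Farrow→Site 3 9·11=99, Vance→Site 1 11·12=132, Calder→Site 3 13·14=182, Sutton→Site 3 7·25=175, Irby→Site 3 3·9=27. Service 831; fixed 259; total 1090.
Difference: |1040 − 1090| = 50.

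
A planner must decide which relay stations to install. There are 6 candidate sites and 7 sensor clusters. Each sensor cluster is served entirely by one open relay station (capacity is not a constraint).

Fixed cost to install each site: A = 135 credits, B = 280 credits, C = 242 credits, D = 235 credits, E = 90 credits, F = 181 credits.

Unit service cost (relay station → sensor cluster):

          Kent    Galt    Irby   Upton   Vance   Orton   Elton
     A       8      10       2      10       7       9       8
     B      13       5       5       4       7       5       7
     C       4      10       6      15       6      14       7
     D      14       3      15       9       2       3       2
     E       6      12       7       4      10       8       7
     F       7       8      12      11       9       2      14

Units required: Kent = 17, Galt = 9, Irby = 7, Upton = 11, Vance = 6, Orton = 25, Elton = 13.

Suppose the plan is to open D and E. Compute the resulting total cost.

Each sensor cluster is assigned to its cheapest site among the open ones.
{D, E}: Kent→E 6·17=102, Galt→D 3·9=27, Irby→E 7·7=49, Upton→E 4·11=44, Vance→D 2·6=12, Orton→D 3·25=75, Elton→D 2·13=26. Service 335; fixed 325; total 660.

Total cost: 660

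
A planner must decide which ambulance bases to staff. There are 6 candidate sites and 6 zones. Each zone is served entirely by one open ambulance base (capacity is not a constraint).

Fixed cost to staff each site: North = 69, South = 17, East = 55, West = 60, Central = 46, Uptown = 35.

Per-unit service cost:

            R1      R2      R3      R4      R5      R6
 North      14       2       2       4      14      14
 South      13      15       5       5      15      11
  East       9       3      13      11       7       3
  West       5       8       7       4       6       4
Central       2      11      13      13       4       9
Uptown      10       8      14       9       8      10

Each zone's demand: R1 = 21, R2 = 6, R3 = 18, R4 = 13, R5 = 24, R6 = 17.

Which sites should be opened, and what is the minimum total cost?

Open North, East and Central; minimum total cost 459.

For any fixed open set, each zone goes to its cheapest open site; total = fixed + service.
{North, East, Central}: R1→Central 2·21=42, R2→North 2·6=12, R3→North 2·18=36, R4→North 4·13=52, R5→Central 4·24=96, R6→East 3·17=51. Service 289; fixed 170; total 459.
{North, South, East, Central}: R1→Central 2·21=42, R2→North 2·6=12, R3→North 2·18=36, R4→North 4·13=52, R5→Central 4·24=96, R6→East 3·17=51. Service 289; fixed 187; total 476.
{South, East, Central}: service 362 + fixed 118 = 480
{North, South, East, West, Central, Uptown}: R1→Central 2·21=42, R2→North 2·6=12, R3→North 2·18=36, R4→North 4·13=52, R5→Central 4·24=96, R6→East 3·17=51. Service 289; fixed 282; total 571.
No other subset beats 459.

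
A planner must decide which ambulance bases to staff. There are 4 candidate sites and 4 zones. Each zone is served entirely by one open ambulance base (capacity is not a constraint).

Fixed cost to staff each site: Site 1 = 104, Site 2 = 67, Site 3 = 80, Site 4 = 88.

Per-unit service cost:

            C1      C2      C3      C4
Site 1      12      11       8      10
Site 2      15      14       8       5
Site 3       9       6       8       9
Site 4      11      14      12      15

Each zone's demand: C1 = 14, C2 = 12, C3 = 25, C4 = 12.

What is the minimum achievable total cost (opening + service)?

Minimum total cost: 586

For any fixed open set, each zone goes to its cheapest open site; total = fixed + service.
{Site 3}: C1→Site 3 9·14=126, C2→Site 3 6·12=72, C3→Site 3 8·25=200, C4→Site 3 9·12=108. Service 506; fixed 80; total 586.
{Site 2, Site 3}: service 458 + fixed 147 = 605
{Site 3, Site 4}: service 506 + fixed 168 = 674
{Site 1, Site 2, Site 3, Site 4}: C1→Site 3 9·14=126, C2→Site 3 6·12=72, C3→Site 1 8·25=200, C4→Site 2 5·12=60. Service 458; fixed 339; total 797.
No other subset beats 586.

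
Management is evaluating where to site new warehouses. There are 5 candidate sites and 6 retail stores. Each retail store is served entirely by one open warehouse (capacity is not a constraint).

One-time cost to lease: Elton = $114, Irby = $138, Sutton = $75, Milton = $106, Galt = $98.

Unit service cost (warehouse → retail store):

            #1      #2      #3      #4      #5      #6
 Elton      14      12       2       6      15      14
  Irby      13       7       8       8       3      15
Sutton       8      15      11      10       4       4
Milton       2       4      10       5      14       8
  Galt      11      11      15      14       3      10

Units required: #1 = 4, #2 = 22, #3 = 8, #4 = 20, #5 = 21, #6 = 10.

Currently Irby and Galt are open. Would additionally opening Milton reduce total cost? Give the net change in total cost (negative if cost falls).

Yes — net change −76 (cost falls by 76).

Current service cost with {Irby, Galt}: 585.
Adding Milton: each retail store re-picks its cheapest; new service cost 403, saving 182.
Extra fixed cost: 106. Net change = 106 − 182 = -76.
(Totals: 821 → 745.)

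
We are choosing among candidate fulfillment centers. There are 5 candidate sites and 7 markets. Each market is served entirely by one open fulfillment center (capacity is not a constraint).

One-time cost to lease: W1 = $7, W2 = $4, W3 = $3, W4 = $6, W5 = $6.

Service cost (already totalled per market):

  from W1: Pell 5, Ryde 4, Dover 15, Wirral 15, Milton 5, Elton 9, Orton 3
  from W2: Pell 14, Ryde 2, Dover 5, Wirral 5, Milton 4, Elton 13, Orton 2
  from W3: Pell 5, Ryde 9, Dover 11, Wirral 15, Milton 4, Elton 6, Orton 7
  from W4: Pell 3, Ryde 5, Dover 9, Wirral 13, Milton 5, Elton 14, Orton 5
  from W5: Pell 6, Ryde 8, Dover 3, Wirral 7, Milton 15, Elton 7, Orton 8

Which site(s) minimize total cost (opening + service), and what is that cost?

For any fixed open set, each market goes to its cheapest open site; total = fixed + service.
{W2, W3}: Pell→W3 5, Ryde→W2 2, Dover→W2 5, Wirral→W2 5, Milton→W2 4, Elton→W3 6, Orton→W2 2. Service 29; fixed 7; total 36.
{W2, W5}: service 29 + fixed 10 = 39
{W2, W3, W4}: service 27 + fixed 13 = 40
{W1, W2, W3, W4, W5}: Pell→W4 3, Ryde→W2 2, Dover→W5 3, Wirral→W2 5, Milton→W2 4, Elton→W3 6, Orton→W2 2. Service 25; fixed 26; total 51.
No other subset beats 36.

Open W2 and W3; minimum total cost 36.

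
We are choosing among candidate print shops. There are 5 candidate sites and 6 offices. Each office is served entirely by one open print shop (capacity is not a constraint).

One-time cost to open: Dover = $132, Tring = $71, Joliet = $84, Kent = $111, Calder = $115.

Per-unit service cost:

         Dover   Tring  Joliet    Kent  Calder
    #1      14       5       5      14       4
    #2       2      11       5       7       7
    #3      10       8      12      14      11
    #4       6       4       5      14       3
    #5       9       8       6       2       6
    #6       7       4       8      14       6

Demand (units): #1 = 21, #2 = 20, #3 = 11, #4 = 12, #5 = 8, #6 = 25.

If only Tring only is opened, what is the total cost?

Total cost: 696

Each office is assigned to its cheapest site among the open ones.
{Tring}: #1→Tring 5·21=105, #2→Tring 11·20=220, #3→Tring 8·11=88, #4→Tring 4·12=48, #5→Tring 8·8=64, #6→Tring 4·25=100. Service 625; fixed 71; total 696.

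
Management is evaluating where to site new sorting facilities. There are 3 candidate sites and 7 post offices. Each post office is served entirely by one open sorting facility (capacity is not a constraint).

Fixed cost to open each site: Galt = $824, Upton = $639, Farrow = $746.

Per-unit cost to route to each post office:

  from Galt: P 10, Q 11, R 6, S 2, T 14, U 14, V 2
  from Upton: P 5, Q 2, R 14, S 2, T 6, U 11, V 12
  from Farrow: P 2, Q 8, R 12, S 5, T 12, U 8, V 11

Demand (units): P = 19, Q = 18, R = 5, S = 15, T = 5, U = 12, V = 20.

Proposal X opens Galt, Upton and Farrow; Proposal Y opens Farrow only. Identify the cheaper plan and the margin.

Proposal Y is cheaper by 1070.

Proposal X: {Galt, Upton, Farrow}: P→Farrow 2·19=38, Q→Upton 2·18=36, R→Galt 6·5=30, S→Galt 2·15=30, T→Upton 6·5=30, U→Farrow 8·12=96, V→Galt 2·20=40. Service 300; fixed 2209; total 2509.
Proposal Y: {Farrow}: P→Farrow 2·19=38, Q→Farrow 8·18=144, R→Farrow 12·5=60, S→Farrow 5·15=75, T→Farrow 12·5=60, U→Farrow 8·12=96, V→Farrow 11·20=220. Service 693; fixed 746; total 1439.
Difference: |2509 − 1439| = 1070.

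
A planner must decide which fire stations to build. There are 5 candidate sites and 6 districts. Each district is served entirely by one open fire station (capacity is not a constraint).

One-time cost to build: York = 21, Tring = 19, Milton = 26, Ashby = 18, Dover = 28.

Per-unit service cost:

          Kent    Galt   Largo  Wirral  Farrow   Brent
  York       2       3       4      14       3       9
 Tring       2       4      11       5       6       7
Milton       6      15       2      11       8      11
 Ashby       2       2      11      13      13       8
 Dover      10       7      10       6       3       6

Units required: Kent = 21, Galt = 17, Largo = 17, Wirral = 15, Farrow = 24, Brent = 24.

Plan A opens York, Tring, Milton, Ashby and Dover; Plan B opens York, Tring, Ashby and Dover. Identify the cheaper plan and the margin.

Plan A is cheaper by 8.

Plan A: {York, Tring, Milton, Ashby, Dover}: Kent→York 2·21=42, Galt→Ashby 2·17=34, Largo→Milton 2·17=34, Wirral→Tring 5·15=75, Farrow→York 3·24=72, Brent→Dover 6·24=144. Service 401; fixed 112; total 513.
Plan B: {York, Tring, Ashby, Dover}: Kent→York 2·21=42, Galt→Ashby 2·17=34, Largo→York 4·17=68, Wirral→Tring 5·15=75, Farrow→York 3·24=72, Brent→Dover 6·24=144. Service 435; fixed 86; total 521.
Difference: |513 − 521| = 8.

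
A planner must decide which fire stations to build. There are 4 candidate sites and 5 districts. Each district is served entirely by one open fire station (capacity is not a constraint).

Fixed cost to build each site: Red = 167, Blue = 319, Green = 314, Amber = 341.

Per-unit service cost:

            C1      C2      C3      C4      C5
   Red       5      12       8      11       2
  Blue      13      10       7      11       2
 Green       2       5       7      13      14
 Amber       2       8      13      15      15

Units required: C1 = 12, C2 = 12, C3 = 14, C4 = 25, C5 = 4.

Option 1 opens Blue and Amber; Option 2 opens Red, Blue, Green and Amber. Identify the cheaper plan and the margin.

Option 1: {Blue, Amber}: C1→Amber 2·12=24, C2→Amber 8·12=96, C3→Blue 7·14=98, C4→Blue 11·25=275, C5→Blue 2·4=8. Service 501; fixed 660; total 1161.
Option 2: {Red, Blue, Green, Amber}: C1→Green 2·12=24, C2→Green 5·12=60, C3→Blue 7·14=98, C4→Red 11·25=275, C5→Red 2·4=8. Service 465; fixed 1141; total 1606.
Difference: |1161 − 1606| = 445.

Option 1 is cheaper by 445.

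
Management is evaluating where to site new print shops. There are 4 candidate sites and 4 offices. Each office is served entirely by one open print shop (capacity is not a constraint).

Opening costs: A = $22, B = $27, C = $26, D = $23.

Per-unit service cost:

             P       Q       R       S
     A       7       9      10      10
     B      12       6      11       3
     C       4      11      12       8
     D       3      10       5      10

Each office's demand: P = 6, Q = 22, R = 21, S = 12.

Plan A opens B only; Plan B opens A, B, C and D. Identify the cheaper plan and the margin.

Plan B is cheaper by 109.

Plan A: {B}: P→B 12·6=72, Q→B 6·22=132, R→B 11·21=231, S→B 3·12=36. Service 471; fixed 27; total 498.
Plan B: {A, B, C, D}: P→D 3·6=18, Q→B 6·22=132, R→D 5·21=105, S→B 3·12=36. Service 291; fixed 98; total 389.
Difference: |498 − 389| = 109.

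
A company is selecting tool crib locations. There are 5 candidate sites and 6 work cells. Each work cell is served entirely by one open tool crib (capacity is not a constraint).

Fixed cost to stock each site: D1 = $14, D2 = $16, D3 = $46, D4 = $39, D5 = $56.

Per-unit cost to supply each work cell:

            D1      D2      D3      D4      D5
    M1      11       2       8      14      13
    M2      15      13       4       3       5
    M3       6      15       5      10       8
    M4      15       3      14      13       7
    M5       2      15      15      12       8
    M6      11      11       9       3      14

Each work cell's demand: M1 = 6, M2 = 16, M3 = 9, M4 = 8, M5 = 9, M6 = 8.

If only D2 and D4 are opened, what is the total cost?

Each work cell is assigned to its cheapest site among the open ones.
{D2, D4}: M1→D2 2·6=12, M2→D4 3·16=48, M3→D4 10·9=90, M4→D2 3·8=24, M5→D4 12·9=108, M6→D4 3·8=24. Service 306; fixed 55; total 361.

Total cost: 361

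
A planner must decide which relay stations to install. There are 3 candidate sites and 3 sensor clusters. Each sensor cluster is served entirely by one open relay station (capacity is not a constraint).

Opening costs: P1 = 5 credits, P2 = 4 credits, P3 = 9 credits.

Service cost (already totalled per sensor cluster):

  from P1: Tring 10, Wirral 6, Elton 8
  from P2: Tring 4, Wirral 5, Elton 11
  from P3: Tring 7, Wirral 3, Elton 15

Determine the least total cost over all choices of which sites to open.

For any fixed open set, each sensor cluster goes to its cheapest open site; total = fixed + service.
{P2}: Tring→P2 4, Wirral→P2 5, Elton→P2 11. Service 20; fixed 4; total 24.
{P1, P2}: Tring→P2 4, Wirral→P2 5, Elton→P1 8. Service 17; fixed 9; total 26.
{P1}: Tring→P1 10, Wirral→P1 6, Elton→P1 8. Service 24; fixed 5; total 29.
{P1, P2, P3}: service 15 + fixed 18 = 33
No other subset beats 24.

Minimum total cost: 24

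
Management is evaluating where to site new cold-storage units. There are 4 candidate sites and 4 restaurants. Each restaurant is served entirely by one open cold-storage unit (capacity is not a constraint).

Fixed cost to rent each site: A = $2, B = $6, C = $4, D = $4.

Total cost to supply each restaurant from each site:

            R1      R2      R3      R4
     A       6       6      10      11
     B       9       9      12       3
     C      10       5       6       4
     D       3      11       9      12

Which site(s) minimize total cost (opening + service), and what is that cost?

Open C and D; minimum total cost 26.

For any fixed open set, each restaurant goes to its cheapest open site; total = fixed + service.
{C, D}: R1→D 3, R2→C 5, R3→C 6, R4→C 4. Service 18; fixed 8; total 26.
{A, C}: R1→A 6, R2→C 5, R3→C 6, R4→C 4. Service 21; fixed 6; total 27.
{A, C, D}: R1→D 3, R2→C 5, R3→C 6, R4→C 4. Service 18; fixed 10; total 28.
{A, B, C, D}: service 17 + fixed 16 = 33
(All 15 nonempty subsets were checked; C and D is lowest.)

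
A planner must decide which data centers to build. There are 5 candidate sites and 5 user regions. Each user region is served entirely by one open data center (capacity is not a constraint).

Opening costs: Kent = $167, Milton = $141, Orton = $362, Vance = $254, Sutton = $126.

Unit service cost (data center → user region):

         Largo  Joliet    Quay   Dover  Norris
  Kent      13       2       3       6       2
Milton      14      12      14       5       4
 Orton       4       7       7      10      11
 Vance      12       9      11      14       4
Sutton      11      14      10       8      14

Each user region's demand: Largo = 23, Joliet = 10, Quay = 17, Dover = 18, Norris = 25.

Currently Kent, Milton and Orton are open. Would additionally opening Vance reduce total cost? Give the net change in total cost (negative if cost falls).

Current service cost with {Kent, Milton, Orton}: 303.
Adding Vance: each user region re-picks its cheapest; new service cost 303, saving 0.
Extra fixed cost: 254. Net change = 254 − 0 = 254.
(Totals: 973 → 1227.)

No — net change +254 (cost rises by 254).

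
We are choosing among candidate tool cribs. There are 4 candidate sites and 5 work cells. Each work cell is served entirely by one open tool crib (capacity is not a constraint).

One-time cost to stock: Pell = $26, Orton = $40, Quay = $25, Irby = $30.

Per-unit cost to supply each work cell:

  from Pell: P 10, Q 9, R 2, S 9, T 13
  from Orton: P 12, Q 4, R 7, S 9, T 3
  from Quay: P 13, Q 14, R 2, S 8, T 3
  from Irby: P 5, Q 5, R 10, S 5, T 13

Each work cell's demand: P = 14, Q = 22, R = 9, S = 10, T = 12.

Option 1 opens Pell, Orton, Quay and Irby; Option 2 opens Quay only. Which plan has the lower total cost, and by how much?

Option 1: {Pell, Orton, Quay, Irby}: P→Irby 5·14=70, Q→Orton 4·22=88, R→Pell 2·9=18, S→Irby 5·10=50, T→Orton 3·12=36. Service 262; fixed 121; total 383.
Option 2: {Quay}: P→Quay 13·14=182, Q→Quay 14·22=308, R→Quay 2·9=18, S→Quay 8·10=80, T→Quay 3·12=36. Service 624; fixed 25; total 649.
Difference: |383 − 649| = 266.

Option 1 is cheaper by 266.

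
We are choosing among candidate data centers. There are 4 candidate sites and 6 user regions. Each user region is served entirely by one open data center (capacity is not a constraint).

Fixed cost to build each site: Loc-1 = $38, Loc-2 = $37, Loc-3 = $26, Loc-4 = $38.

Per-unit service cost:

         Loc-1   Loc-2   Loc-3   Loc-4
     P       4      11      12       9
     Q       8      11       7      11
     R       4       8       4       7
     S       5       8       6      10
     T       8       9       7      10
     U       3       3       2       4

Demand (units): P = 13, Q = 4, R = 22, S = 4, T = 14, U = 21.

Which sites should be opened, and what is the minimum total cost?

For any fixed open set, each user region goes to its cheapest open site; total = fixed + service.
{Loc-1, Loc-3}: P→Loc-1 4·13=52, Q→Loc-3 7·4=28, R→Loc-1 4·22=88, S→Loc-1 5·4=20, T→Loc-3 7·14=98, U→Loc-3 2·21=42. Service 328; fixed 64; total 392.
{Loc-1}: P→Loc-1 4·13=52, Q→Loc-1 8·4=32, R→Loc-1 4·22=88, S→Loc-1 5·4=20, T→Loc-1 8·14=112, U→Loc-1 3·21=63. Service 367; fixed 38; total 405.
{Loc-1, Loc-2, Loc-3}: service 328 + fixed 101 = 429
{Loc-1, Loc-2, Loc-3, Loc-4}: P→Loc-1 4·13=52, Q→Loc-3 7·4=28, R→Loc-1 4·22=88, S→Loc-1 5·4=20, T→Loc-3 7·14=98, U→Loc-3 2·21=42. Service 328; fixed 139; total 467.
No other subset beats 392.

Open Loc-1 and Loc-3; minimum total cost 392.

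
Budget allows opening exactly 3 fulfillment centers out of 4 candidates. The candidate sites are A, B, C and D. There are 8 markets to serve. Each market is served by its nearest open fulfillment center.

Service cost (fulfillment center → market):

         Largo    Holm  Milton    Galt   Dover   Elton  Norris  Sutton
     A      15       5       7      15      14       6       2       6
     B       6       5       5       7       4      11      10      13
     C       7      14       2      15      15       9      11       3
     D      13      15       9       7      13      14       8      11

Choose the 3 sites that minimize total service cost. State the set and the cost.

With exactly 3 open, each market uses its cheapest among the chosen.
{A, B, C}: Largo→B 6, Holm→A 5, Milton→C 2, Galt→B 7, Dover→B 4, Elton→A 6, Norris→A 2, Sutton→C 3. Service cost 35.
{A, B, D}: service cost 41
{B, C, D}: service cost 44
Among all 4 size-3 choices, {A, B, C} is lowest.

Choose A, B and C; total service cost 35.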